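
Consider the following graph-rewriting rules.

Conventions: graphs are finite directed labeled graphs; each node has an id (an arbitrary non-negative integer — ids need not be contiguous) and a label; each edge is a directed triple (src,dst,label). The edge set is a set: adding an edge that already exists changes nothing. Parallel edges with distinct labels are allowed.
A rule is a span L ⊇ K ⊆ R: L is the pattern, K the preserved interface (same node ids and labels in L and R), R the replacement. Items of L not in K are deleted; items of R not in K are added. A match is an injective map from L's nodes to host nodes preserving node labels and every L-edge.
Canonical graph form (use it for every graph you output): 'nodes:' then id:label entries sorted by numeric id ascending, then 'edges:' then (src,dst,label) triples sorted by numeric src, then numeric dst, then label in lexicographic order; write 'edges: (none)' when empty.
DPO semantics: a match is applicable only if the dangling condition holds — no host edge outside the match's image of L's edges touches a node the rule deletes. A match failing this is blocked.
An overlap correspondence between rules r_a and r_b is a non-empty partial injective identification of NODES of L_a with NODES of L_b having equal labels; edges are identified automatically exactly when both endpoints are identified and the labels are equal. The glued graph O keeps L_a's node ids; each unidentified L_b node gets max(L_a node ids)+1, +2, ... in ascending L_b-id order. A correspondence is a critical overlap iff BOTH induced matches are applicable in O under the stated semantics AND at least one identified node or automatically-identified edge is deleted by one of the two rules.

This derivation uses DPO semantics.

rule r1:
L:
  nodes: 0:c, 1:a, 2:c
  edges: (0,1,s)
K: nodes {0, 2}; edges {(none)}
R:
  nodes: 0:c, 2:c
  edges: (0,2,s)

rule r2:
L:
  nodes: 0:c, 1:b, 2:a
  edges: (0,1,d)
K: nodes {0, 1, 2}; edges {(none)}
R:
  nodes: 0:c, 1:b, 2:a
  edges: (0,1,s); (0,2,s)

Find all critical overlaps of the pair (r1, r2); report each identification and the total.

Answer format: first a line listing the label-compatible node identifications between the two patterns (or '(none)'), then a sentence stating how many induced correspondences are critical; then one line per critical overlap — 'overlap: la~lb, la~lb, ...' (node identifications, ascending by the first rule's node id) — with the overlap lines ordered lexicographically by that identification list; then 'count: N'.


label-compatible node identifications between L(r1) and L(r2): 0~0, 1~2, 2~0
3 of the induced correspondences are critical overlaps of r1 and r2.
overlap: 0~0, 1~2
overlap: 1~2
overlap: 1~2, 2~0
count: 3


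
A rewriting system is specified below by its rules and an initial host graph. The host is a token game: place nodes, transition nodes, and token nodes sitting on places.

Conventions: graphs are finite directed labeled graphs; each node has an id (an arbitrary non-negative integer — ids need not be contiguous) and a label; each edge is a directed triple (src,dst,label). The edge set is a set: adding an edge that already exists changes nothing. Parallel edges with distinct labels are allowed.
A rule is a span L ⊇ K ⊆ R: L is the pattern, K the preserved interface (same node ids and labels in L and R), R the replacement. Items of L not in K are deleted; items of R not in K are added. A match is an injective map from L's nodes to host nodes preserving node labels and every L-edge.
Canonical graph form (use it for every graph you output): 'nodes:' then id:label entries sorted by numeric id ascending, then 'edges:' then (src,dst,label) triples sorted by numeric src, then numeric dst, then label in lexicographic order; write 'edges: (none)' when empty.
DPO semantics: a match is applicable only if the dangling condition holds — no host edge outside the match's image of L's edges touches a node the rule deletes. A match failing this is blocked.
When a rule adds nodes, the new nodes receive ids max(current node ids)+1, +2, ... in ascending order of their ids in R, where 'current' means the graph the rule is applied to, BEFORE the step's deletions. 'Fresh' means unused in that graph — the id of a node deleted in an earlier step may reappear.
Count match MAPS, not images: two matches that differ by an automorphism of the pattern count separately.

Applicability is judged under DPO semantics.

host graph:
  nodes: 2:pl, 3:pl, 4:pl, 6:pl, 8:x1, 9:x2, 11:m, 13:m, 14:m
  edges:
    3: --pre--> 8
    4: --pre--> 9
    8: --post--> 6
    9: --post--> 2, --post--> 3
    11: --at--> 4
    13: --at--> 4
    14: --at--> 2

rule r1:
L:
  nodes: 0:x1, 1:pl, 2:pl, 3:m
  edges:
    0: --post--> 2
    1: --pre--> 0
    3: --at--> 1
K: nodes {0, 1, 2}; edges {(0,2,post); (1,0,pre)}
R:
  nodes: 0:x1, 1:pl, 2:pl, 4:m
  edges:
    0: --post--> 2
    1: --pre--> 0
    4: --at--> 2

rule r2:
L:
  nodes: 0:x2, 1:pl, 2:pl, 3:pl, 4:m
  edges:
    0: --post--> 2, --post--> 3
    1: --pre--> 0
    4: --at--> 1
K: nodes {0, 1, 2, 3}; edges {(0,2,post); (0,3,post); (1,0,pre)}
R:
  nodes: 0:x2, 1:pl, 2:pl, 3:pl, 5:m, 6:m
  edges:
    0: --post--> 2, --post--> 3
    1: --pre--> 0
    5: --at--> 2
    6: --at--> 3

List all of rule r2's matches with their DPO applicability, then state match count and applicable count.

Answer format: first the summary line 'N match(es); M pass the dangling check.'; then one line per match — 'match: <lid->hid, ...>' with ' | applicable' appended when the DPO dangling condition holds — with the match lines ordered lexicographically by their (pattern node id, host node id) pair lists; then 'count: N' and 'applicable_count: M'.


4 match(es); 4 pass the dangling check.
match: 0->9, 1->4, 2->2, 3->3, 4->11 | applicable
match: 0->9, 1->4, 2->2, 3->3, 4->13 | applicable
match: 0->9, 1->4, 2->3, 3->2, 4->11 | applicable
match: 0->9, 1->4, 2->3, 3->2, 4->13 | applicable
count: 4
applicable_count: 4


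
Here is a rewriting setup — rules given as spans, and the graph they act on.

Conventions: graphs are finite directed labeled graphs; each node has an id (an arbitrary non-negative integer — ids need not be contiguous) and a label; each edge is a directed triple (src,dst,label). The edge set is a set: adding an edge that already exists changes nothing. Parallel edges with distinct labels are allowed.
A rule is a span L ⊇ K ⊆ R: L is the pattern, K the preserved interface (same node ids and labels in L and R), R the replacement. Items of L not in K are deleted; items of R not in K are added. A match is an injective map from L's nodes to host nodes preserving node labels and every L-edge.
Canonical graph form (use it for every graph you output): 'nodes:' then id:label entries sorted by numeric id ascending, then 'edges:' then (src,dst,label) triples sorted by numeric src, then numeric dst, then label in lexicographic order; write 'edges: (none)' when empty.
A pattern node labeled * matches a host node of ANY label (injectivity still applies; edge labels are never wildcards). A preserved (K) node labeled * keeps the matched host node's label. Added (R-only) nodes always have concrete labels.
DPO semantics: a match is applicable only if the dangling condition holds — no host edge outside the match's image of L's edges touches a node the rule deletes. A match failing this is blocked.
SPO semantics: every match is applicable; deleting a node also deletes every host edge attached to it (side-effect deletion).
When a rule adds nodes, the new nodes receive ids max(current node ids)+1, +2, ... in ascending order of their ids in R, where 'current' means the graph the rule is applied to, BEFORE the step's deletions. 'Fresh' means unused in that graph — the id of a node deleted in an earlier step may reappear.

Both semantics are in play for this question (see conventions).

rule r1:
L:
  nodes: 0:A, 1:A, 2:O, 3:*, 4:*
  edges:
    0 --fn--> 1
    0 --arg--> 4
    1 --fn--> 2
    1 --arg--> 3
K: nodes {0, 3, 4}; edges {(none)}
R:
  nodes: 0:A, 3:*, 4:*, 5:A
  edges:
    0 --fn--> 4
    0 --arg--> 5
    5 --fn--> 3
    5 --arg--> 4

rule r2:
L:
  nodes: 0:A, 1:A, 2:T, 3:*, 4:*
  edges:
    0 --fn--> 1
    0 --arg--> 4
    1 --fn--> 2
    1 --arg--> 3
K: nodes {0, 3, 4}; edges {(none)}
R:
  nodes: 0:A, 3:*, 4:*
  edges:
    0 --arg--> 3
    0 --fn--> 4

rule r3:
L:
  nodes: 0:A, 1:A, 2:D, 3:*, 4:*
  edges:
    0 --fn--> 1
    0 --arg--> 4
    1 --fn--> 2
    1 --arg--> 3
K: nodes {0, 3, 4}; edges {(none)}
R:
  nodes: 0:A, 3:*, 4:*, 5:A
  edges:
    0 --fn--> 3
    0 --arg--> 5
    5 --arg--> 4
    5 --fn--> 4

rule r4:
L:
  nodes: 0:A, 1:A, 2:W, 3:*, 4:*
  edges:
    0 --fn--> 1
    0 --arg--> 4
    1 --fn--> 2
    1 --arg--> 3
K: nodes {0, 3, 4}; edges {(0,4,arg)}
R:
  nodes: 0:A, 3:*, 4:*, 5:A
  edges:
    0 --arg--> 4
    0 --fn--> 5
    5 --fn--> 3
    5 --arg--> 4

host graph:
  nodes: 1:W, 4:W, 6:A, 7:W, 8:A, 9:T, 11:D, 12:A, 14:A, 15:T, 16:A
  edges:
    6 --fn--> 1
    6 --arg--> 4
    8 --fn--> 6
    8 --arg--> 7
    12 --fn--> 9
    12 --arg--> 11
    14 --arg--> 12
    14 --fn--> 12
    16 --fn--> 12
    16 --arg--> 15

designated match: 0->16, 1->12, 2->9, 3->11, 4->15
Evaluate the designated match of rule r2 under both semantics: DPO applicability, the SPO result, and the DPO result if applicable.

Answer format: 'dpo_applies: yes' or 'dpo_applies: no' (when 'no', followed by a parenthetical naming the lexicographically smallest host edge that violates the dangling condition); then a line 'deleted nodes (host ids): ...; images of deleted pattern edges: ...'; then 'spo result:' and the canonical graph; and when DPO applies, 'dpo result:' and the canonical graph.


dpo_applies: no
(the rule deletes node 12, which keeps host edge (14,12,arg) outside the match image — the dangling condition fails, DPO blocks; SPO proceeds and side-deletes such edges)
deleted nodes (host ids): 9, 12; images of deleted pattern edges: (12,9,fn); (12,11,arg); (16,12,fn); (16,15,arg)
spo result:
nodes: 1:W, 4:W, 6:A, 7:W, 8:A, 11:D, 14:A, 15:T, 16:A
edges: (6,1,fn); (6,4,arg); (8,6,fn); (8,7,arg); (16,11,arg); (16,15,fn)


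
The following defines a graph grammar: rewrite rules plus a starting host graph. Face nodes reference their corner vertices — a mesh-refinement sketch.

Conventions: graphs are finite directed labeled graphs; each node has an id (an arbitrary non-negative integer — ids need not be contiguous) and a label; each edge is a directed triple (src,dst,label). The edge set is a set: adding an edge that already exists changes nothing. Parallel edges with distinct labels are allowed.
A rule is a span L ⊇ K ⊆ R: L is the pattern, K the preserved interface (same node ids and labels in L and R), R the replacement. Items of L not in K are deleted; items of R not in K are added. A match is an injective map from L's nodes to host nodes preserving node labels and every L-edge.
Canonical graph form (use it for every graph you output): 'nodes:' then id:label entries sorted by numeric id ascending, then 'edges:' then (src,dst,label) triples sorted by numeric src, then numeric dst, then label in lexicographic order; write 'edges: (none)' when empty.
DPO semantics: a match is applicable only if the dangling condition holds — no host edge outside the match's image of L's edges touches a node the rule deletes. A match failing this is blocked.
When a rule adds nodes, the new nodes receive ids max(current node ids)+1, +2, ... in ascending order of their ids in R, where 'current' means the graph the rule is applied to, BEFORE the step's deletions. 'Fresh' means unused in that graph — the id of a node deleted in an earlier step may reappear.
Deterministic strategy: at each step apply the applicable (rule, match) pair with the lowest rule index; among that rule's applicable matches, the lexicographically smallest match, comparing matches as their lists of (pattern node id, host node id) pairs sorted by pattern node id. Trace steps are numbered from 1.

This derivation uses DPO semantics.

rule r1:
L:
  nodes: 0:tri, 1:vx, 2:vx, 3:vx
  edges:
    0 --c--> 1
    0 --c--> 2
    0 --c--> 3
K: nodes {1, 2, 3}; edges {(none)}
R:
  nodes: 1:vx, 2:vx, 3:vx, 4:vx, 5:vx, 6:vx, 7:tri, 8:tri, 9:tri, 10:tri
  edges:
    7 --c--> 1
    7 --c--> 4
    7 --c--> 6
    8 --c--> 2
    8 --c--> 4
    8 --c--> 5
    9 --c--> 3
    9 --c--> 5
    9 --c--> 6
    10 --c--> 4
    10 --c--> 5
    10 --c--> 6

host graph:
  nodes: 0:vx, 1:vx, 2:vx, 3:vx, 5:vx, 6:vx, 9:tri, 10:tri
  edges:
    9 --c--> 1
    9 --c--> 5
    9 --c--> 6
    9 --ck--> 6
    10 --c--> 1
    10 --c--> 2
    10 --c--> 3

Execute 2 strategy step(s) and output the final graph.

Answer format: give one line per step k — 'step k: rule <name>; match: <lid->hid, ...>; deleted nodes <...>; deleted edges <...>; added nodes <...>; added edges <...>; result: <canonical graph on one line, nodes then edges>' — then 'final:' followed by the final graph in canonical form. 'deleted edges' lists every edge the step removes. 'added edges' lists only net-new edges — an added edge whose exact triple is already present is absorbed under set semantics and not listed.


step 1: rule r1; match: 0->10, 1->1, 2->2, 3->3; deleted nodes 10; deleted edges (10,1,c); (10,2,c); (10,3,c); added nodes 11, 12, 13, 14, 15, 16, 17; added edges (14,1,c); (14,11,c); (14,13,c); (15,2,c); (15,11,c); (15,12,c); (16,3,c); (16,12,c); (16,13,c); (17,11,c); (17,12,c); (17,13,c); result: nodes: 0:vx, 1:vx, 2:vx, 3:vx, 5:vx, 6:vx, 9:tri, 11:vx, 12:vx, 13:vx, 14:tri, 15:tri, 16:tri, 17:tri edges: (9,1,c); (9,5,c); (9,6,c); (9,6,ck); (14,1,c); (14,11,c); (14,13,c); (15,2,c); (15,11,c); (15,12,c); (16,3,c); (16,12,c); (16,13,c); (17,11,c); (17,12,c); (17,13,c)
step 2: rule r1; match: 0->14, 1->1, 2->11, 3->13; deleted nodes 14; deleted edges (14,1,c); (14,11,c); (14,13,c); added nodes 18, 19, 20, 21, 22, 23, 24; added edges (21,1,c); (21,18,c); (21,20,c); (22,11,c); (22,18,c); (22,19,c); (23,13,c); (23,19,c); (23,20,c); (24,18,c); (24,19,c); (24,20,c); result: nodes: 0:vx, 1:vx, 2:vx, 3:vx, 5:vx, 6:vx, 9:tri, 11:vx, 12:vx, 13:vx, 15:tri, 16:tri, 17:tri, 18:vx, 19:vx, 20:vx, 21:tri, 22:tri, 23:tri, 24:tri edges: (9,1,c); (9,5,c); (9,6,c); (9,6,ck); (15,2,c); (15,11,c); (15,12,c); (16,3,c); (16,12,c); (16,13,c); (17,11,c); (17,12,c); (17,13,c); (21,1,c); (21,18,c); (21,20,c); (22,11,c); (22,18,c); (22,19,c); (23,13,c); (23,19,c); (23,20,c); (24,18,c); (24,19,c); (24,20,c)
final:
nodes: 0:vx, 1:vx, 2:vx, 3:vx, 5:vx, 6:vx, 9:tri, 11:vx, 12:vx, 13:vx, 15:tri, 16:tri, 17:tri, 18:vx, 19:vx, 20:vx, 21:tri, 22:tri, 23:tri, 24:tri
edges: (9,1,c); (9,5,c); (9,6,c); (9,6,ck); (15,2,c); (15,11,c); (15,12,c); (16,3,c); (16,12,c); (16,13,c); (17,11,c); (17,12,c); (17,13,c); (21,1,c); (21,18,c); (21,20,c); (22,11,c); (22,18,c); (22,19,c); (23,13,c); (23,19,c); (23,20,c); (24,18,c); (24,19,c); (24,20,c)


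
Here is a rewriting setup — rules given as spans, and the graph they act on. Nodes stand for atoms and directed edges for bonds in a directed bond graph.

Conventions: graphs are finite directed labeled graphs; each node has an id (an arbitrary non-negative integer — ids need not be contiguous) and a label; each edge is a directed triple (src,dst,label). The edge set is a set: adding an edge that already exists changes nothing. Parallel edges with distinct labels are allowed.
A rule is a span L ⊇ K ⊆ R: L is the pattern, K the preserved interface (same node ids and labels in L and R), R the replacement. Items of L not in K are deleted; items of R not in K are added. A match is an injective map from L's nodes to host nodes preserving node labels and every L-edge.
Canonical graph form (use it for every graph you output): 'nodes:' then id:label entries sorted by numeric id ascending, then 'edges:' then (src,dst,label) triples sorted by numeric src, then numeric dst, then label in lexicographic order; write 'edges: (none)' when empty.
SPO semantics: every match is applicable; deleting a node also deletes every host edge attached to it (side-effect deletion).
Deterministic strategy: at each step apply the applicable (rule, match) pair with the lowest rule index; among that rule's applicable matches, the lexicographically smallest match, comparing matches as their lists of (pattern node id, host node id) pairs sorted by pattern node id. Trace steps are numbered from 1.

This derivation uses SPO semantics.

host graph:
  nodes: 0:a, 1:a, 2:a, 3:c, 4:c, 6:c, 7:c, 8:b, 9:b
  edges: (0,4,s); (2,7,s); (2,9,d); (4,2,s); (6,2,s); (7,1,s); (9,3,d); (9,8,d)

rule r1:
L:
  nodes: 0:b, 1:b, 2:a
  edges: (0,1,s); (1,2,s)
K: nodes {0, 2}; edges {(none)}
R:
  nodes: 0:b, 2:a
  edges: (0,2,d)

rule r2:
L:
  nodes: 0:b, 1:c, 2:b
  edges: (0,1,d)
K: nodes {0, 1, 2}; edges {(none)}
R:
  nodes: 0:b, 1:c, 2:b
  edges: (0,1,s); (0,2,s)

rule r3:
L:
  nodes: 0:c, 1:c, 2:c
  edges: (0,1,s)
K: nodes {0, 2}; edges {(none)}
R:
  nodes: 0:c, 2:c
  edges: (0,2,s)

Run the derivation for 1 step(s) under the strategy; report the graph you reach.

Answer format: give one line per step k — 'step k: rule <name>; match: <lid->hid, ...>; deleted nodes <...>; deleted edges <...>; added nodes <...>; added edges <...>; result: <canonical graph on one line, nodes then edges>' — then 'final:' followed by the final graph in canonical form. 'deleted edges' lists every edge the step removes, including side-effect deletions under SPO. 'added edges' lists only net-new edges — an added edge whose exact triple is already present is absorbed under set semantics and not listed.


step 1: rule r2; match: 0->9, 1->3, 2->8; deleted nodes (none); deleted edges (9,3,d); added nodes (none); added edges (9,3,s); (9,8,s); result: nodes: 0:a, 1:a, 2:a, 3:c, 4:c, 6:c, 7:c, 8:b, 9:b edges: (0,4,s); (2,7,s); (2,9,d); (4,2,s); (6,2,s); (7,1,s); (9,3,s); (9,8,d); (9,8,s)
final:
nodes: 0:a, 1:a, 2:a, 3:c, 4:c, 6:c, 7:c, 8:b, 9:b
edges: (0,4,s); (2,7,s); (2,9,d); (4,2,s); (6,2,s); (7,1,s); (9,3,s); (9,8,d); (9,8,s)


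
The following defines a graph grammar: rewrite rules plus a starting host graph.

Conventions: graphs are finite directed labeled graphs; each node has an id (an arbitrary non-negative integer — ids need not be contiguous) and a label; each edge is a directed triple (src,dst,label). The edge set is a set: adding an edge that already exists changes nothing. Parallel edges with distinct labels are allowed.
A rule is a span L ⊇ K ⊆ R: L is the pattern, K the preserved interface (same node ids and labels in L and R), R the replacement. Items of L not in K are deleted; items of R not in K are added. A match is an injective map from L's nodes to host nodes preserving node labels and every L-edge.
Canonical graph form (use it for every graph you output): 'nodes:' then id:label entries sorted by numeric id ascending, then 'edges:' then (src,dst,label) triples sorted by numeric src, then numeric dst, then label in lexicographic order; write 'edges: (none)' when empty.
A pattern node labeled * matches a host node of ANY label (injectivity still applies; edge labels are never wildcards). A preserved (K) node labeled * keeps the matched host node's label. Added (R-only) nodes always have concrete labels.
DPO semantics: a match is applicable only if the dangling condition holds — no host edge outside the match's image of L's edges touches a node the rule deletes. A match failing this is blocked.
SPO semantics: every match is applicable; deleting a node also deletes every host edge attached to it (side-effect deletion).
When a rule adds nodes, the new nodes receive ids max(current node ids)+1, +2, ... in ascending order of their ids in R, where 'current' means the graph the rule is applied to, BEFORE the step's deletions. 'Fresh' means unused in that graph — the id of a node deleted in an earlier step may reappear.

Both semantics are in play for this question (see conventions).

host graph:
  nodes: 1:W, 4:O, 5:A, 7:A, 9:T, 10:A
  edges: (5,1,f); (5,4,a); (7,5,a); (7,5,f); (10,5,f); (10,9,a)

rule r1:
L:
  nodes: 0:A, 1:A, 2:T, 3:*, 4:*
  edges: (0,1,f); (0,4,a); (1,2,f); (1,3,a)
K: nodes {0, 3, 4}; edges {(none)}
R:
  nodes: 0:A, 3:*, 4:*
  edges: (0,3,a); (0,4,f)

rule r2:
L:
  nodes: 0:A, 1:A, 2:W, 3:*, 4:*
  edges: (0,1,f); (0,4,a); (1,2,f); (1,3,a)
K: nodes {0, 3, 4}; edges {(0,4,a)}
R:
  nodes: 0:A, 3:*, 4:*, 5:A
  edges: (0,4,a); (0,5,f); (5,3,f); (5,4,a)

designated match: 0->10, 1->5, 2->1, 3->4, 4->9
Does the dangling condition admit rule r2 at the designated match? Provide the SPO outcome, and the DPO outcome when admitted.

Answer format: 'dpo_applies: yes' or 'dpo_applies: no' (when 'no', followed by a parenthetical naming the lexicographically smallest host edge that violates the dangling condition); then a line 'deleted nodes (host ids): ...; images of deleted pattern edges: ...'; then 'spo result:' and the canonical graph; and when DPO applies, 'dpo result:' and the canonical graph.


dpo_applies: no
(the rule deletes node 5, which keeps host edge (7,5,a) outside the match image — the dangling condition fails, DPO blocks; SPO proceeds and side-deletes such edges)
deleted nodes (host ids): 1, 5; images of deleted pattern edges: (5,1,f); (5,4,a); (10,5,f)
spo result:
nodes: 4:O, 7:A, 9:T, 10:A, 11:A
edges: (10,9,a); (10,11,f); (11,4,f); (11,9,a)


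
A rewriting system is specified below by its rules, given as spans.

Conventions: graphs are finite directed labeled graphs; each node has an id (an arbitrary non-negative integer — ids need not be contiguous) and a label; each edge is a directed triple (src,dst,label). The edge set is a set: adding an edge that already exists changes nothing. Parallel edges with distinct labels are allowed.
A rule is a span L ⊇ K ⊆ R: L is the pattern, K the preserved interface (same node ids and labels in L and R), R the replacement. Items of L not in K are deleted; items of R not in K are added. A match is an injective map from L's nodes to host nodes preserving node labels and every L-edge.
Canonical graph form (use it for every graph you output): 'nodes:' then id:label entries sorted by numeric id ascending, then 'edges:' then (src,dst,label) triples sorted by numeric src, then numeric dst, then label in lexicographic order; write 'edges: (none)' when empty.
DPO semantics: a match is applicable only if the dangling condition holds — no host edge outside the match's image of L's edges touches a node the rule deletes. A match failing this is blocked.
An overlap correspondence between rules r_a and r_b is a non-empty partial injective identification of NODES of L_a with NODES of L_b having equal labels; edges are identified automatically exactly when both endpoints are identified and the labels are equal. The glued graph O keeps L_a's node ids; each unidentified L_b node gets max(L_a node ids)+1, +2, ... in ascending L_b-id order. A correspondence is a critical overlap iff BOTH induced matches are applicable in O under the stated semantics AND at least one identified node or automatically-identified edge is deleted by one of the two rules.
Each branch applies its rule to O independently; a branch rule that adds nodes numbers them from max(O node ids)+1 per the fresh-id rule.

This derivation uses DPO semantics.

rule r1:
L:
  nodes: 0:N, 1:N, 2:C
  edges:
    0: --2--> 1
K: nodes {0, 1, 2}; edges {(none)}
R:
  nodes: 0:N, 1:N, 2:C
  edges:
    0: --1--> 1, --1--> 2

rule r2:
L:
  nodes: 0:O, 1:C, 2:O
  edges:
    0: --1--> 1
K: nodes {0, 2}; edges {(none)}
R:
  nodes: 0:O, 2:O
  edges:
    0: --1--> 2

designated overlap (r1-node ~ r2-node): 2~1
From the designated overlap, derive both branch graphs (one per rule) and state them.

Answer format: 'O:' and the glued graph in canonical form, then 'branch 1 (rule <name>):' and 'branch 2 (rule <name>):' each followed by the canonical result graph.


O:
nodes: 0:N, 1:N, 2:C, 3:O, 4:O
edges: (0,1,2); (3,2,1)
branch 1 (rule r1):
nodes: 0:N, 1:N, 2:C, 3:O, 4:O
edges: (0,1,1); (0,2,1); (3,2,1)
branch 2 (rule r2):
nodes: 0:N, 1:N, 3:O, 4:O
edges: (0,1,2); (3,4,1)


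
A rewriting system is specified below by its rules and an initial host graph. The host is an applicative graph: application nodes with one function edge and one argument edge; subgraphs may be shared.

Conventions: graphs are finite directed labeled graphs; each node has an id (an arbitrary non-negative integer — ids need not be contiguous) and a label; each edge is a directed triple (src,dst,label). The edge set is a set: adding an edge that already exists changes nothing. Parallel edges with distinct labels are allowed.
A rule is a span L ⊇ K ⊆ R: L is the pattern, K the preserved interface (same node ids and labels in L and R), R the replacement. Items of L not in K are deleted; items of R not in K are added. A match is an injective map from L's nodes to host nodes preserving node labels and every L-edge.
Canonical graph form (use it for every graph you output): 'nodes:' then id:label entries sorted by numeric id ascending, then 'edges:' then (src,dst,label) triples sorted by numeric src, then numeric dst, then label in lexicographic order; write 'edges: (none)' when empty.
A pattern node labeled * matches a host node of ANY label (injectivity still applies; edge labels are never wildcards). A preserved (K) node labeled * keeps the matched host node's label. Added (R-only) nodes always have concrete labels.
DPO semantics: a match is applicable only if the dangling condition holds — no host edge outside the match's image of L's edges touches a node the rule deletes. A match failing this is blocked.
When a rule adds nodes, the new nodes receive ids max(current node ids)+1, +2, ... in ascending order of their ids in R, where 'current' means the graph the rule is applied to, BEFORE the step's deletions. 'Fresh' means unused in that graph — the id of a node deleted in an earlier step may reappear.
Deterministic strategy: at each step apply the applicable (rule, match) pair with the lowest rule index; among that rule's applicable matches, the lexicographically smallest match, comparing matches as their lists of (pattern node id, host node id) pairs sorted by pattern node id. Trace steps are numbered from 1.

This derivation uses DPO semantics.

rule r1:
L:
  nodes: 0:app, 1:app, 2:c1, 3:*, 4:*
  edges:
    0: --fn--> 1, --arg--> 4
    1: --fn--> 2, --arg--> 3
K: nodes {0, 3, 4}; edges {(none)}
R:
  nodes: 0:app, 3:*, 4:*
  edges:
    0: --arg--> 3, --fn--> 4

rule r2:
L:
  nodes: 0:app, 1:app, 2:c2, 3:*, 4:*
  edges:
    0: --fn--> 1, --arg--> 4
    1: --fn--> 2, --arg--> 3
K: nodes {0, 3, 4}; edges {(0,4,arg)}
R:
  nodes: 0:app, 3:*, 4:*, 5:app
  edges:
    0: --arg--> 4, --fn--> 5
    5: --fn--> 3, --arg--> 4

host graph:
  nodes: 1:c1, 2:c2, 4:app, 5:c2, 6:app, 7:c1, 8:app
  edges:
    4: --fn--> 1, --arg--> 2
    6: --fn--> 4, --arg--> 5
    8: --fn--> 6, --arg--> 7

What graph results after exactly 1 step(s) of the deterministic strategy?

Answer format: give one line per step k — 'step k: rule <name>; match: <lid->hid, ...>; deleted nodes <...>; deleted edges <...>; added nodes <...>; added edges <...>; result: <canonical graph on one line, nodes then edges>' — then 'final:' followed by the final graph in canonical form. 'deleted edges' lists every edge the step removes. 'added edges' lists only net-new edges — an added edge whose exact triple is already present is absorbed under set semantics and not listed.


step 1: rule r1; match: 0->6, 1->4, 2->1, 3->2, 4->5; deleted nodes 1, 4; deleted edges (4,1,fn); (4,2,arg); (6,4,fn); (6,5,arg); added nodes (none); added edges (6,2,arg); (6,5,fn); result: nodes: 2:c2, 5:c2, 6:app, 7:c1, 8:app edges: (6,2,arg); (6,5,fn); (8,6,fn); (8,7,arg)
final:
nodes: 2:c2, 5:c2, 6:app, 7:c1, 8:app
edges: (6,2,arg); (6,5,fn); (8,6,fn); (8,7,arg)


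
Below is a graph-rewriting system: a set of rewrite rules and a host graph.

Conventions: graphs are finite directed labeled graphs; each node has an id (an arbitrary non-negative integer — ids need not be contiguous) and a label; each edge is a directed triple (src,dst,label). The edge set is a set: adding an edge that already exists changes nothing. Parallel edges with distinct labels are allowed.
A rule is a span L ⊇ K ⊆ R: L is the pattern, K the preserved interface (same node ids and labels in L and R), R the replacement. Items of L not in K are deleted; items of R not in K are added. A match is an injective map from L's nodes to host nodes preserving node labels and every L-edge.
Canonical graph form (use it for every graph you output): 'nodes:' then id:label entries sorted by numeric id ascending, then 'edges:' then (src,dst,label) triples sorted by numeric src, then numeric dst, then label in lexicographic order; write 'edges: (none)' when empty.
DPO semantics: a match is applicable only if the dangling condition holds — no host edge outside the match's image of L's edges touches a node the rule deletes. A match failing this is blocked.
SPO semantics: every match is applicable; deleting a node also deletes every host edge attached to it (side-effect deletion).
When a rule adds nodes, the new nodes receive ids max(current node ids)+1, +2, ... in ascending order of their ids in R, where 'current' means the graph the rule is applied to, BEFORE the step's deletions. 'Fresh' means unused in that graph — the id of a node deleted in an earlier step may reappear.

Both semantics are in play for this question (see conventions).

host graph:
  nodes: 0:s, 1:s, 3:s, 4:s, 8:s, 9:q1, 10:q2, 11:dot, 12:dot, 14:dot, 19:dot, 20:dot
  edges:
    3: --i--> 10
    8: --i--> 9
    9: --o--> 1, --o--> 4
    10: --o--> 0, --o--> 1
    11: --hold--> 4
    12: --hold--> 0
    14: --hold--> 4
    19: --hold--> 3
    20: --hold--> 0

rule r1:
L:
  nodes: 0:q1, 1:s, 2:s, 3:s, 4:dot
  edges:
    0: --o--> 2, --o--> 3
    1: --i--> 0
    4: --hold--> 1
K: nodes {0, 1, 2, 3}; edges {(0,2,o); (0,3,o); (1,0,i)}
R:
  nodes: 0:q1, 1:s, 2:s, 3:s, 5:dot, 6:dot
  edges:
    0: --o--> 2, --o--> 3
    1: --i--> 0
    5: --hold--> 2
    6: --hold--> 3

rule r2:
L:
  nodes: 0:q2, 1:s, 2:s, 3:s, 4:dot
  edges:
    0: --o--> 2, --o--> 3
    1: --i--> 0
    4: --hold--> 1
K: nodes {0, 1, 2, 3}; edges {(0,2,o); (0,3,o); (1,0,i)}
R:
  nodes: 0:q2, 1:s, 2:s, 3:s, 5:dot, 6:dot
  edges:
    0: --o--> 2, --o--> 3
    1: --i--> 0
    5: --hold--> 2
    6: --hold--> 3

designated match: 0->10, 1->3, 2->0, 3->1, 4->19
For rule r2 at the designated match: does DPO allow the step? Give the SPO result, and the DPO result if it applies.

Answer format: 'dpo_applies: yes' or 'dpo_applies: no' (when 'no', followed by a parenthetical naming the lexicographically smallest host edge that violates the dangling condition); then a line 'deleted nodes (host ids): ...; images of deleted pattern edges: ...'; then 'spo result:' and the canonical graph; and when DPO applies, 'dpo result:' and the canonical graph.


dpo_applies: yes
deleted nodes (host ids): 19; images of deleted pattern edges: (19,3,hold)
spo result:
nodes: 0:s, 1:s, 3:s, 4:s, 8:s, 9:q1, 10:q2, 11:dot, 12:dot, 14:dot, 20:dot, 21:dot, 22:dot
edges: (3,10,i); (8,9,i); (9,1,o); (9,4,o); (10,0,o); (10,1,o); (11,4,hold); (12,0,hold); (14,4,hold); (20,0,hold); (21,0,hold); (22,1,hold)
dpo result:
nodes: 0:s, 1:s, 3:s, 4:s, 8:s, 9:q1, 10:q2, 11:dot, 12:dot, 14:dot, 20:dot, 21:dot, 22:dot
edges: (3,10,i); (8,9,i); (9,1,o); (9,4,o); (10,0,o); (10,1,o); (11,4,hold); (12,0,hold); (14,4,hold); (20,0,hold); (21,0,hold); (22,1,hold)


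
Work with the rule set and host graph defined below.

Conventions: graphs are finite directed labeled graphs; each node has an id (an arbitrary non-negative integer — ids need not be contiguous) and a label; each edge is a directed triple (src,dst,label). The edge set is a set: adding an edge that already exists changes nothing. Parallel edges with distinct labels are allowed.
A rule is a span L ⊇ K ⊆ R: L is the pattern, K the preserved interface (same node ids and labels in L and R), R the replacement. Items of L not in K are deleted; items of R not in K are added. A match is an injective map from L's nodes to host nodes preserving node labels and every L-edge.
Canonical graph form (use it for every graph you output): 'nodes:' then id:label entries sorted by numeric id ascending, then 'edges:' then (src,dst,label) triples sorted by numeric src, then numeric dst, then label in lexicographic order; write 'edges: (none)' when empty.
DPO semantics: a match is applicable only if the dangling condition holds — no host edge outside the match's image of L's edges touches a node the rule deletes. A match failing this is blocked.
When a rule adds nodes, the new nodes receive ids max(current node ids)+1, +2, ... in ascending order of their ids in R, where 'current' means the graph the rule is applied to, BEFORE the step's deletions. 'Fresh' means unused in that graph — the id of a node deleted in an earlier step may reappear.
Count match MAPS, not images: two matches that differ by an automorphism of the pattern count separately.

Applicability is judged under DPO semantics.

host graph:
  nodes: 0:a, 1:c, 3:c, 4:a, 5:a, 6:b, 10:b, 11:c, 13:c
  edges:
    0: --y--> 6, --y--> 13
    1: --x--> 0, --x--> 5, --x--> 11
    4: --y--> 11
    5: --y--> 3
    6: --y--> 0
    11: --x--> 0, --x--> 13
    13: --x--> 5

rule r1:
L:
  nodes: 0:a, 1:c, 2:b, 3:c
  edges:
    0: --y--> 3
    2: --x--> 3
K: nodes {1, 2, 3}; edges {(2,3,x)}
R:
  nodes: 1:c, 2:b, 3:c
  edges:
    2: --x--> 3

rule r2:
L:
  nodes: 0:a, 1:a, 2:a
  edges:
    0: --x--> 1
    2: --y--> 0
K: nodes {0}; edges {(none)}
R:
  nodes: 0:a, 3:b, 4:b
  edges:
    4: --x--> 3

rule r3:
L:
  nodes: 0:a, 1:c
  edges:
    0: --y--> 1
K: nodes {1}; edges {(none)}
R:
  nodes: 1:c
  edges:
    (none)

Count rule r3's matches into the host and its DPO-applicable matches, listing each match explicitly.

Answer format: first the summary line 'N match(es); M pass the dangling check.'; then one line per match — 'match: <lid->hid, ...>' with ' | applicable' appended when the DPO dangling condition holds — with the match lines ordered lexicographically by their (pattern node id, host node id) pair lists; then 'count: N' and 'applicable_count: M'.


3 match(es); 1 pass the dangling check.
match: 0->0, 1->13
match: 0->4, 1->11 | applicable
match: 0->5, 1->3
count: 3
applicable_count: 1


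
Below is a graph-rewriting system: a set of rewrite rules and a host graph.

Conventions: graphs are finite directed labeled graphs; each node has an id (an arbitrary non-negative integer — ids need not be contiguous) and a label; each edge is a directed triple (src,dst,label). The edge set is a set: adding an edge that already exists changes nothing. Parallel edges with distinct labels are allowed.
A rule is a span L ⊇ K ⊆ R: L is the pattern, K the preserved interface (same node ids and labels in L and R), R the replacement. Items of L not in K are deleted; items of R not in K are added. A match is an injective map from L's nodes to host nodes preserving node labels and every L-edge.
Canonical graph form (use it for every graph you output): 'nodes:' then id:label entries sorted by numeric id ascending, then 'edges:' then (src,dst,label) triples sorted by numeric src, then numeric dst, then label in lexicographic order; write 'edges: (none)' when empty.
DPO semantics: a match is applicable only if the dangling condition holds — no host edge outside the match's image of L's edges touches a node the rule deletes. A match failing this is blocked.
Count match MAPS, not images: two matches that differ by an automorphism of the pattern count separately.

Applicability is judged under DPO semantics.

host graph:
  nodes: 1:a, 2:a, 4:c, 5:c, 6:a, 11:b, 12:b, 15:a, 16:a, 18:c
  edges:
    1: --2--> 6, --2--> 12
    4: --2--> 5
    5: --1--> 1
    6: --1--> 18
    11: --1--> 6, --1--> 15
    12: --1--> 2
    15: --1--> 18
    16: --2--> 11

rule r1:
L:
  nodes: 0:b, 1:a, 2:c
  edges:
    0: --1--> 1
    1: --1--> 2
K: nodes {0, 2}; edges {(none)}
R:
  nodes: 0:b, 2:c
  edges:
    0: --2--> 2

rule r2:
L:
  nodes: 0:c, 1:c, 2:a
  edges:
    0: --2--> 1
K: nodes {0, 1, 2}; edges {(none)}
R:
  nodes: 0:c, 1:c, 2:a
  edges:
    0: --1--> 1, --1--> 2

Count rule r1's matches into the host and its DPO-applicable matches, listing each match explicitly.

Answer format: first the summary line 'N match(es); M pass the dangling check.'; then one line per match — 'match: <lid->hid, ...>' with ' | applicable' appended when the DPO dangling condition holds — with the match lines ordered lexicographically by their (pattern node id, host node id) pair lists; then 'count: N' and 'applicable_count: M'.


2 match(es); 1 pass the dangling check.
match: 0->11, 1->6, 2->18
match: 0->11, 1->15, 2->18 | applicable
count: 2
applicable_count: 1


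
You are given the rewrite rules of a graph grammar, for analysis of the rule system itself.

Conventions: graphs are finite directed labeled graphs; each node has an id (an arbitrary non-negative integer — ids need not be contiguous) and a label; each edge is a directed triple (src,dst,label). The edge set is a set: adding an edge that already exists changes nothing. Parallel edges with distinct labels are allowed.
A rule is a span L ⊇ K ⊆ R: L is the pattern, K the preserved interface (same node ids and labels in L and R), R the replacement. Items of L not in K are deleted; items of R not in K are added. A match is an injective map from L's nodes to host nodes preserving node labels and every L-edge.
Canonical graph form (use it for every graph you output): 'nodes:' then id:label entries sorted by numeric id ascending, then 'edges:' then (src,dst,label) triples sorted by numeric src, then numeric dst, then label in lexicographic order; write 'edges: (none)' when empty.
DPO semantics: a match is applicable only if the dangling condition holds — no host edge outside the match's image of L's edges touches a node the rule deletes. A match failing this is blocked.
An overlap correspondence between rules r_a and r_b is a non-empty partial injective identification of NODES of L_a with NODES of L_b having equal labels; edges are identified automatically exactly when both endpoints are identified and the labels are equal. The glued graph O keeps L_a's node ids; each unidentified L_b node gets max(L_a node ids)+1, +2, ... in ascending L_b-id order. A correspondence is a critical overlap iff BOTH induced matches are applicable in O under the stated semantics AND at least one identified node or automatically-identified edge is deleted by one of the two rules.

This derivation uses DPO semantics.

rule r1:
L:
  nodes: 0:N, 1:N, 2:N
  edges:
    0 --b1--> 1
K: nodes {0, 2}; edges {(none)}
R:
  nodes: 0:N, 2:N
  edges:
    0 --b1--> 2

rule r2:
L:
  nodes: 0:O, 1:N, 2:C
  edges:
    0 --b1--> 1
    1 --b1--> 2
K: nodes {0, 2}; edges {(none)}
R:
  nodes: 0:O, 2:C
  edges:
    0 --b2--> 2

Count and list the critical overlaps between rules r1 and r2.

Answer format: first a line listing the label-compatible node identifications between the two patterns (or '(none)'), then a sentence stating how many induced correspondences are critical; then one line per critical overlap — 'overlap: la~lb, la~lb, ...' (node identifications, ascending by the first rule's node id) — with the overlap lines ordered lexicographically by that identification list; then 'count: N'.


label-compatible node identifications between L(r1) and L(r2): 0~1, 1~1, 2~1
1 of the induced correspondences is a critical overlap of r1 and r2.
overlap: 2~1
count: 1


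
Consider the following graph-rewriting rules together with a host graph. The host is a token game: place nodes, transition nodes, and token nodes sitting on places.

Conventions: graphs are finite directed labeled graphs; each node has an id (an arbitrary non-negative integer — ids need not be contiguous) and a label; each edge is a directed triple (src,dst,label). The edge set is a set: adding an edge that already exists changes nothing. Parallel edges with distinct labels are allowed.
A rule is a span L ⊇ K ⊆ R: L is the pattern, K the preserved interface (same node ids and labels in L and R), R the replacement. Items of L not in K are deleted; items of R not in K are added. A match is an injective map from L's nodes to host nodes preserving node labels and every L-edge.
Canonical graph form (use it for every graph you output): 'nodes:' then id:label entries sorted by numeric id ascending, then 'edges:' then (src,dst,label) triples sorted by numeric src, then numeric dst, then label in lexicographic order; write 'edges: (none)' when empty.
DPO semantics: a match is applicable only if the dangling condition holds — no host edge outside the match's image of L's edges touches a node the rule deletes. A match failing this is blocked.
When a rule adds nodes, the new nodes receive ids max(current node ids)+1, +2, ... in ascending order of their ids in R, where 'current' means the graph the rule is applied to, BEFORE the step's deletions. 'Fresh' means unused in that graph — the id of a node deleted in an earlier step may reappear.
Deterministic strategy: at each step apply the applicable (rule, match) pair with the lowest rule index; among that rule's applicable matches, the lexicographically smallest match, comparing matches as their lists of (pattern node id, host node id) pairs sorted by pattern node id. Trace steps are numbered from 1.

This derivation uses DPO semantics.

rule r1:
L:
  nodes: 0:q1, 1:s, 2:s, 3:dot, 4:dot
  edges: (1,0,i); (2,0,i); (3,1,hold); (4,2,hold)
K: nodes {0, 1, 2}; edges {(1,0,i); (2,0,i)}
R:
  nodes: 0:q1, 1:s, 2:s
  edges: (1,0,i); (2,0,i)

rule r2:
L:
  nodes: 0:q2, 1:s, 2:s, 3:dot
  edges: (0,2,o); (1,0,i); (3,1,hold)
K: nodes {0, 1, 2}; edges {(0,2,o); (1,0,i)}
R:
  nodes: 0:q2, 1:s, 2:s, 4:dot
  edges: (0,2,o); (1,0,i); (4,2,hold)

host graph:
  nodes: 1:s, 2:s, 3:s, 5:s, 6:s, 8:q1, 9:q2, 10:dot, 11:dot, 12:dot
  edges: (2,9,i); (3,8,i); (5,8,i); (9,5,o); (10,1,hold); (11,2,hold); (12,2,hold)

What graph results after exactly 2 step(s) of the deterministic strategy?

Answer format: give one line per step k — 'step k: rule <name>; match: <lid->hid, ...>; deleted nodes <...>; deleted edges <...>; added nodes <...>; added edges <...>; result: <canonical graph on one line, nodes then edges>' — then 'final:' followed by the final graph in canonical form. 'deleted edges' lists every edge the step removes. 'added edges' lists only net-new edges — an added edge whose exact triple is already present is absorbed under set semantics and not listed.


step 1: rule r2; match: 0->9, 1->2, 2->5, 3->11; deleted nodes 11; deleted edges (11,2,hold); added nodes 13; added edges (13,5,hold); result: nodes: 1:s, 2:s, 3:s, 5:s, 6:s, 8:q1, 9:q2, 10:dot, 12:dot, 13:dot edges: (2,9,i); (3,8,i); (5,8,i); (9,5,o); (10,1,hold); (12,2,hold); (13,5,hold)
step 2: rule r2; match: 0->9, 1->2, 2->5, 3->12; deleted nodes 12; deleted edges (12,2,hold); added nodes 14; added edges (14,5,hold); result: nodes: 1:s, 2:s, 3:s, 5:s, 6:s, 8:q1, 9:q2, 10:dot, 13:dot, 14:dot edges: (2,9,i); (3,8,i); (5,8,i); (9,5,o); (10,1,hold); (13,5,hold); (14,5,hold)
final:
nodes: 1:s, 2:s, 3:s, 5:s, 6:s, 8:q1, 9:q2, 10:dot, 13:dot, 14:dot
edges: (2,9,i); (3,8,i); (5,8,i); (9,5,o); (10,1,hold); (13,5,hold); (14,5,hold)
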